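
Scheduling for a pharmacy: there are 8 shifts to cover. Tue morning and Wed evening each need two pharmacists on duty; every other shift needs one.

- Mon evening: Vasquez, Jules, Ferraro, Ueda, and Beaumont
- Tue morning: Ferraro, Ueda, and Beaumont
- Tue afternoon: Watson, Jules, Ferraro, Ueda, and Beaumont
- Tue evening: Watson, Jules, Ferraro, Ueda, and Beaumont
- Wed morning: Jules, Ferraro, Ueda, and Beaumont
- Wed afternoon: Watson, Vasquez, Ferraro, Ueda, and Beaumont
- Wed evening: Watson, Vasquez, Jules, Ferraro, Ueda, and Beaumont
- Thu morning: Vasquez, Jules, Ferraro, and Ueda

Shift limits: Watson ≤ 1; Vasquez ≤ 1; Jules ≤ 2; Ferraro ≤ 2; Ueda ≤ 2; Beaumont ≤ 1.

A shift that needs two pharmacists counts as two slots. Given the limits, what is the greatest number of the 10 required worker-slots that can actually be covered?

Total capacity across all pharmacists is 1+1+2+2+2+1 = 9, and 10 slots are needed, so at most 9 can be filled.
An assignment achieving 9: Mon evening→Jules, Tue morning→Ferraro+Ueda, Tue afternoon→Watson, Tue evening→Ferraro, Wed morning→Jules, Wed afternoon→Ueda, Wed evening→Beaumont, Thu morning→Vasquez.
Loads: Watson 1/1, Vasquez 1/1, Jules 2/2, Ferraro 2/2, Ueda 2/2, Beaumont 1/1.

9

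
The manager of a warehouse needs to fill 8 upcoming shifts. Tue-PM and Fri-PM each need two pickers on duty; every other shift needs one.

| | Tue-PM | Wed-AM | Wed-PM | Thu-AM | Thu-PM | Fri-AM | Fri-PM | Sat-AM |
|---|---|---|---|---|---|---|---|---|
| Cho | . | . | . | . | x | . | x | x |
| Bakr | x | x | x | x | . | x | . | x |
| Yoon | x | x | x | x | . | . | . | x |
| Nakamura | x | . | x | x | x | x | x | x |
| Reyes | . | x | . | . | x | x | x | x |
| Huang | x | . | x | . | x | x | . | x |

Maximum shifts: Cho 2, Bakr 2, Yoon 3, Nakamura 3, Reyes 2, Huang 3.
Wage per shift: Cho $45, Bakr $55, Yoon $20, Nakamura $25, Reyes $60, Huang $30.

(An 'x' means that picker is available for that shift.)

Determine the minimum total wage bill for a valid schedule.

$270

Picking the cheapest available picker for each shift independently would cost $245, but that ignores the shift limits.
An optimal schedule: Tue-PM→Nakamura+Huang, Wed-AM→Yoon, Wed-PM→Yoon, Thu-AM→Yoon, Thu-PM→Nakamura, Fri-AM→Huang, Fri-PM→Nakamura+Cho, Sat-AM→Huang.
Total: 25 + 30 + 20 + 20 + 20 + 25 + 30 + 25 + 45 + 30 = $270.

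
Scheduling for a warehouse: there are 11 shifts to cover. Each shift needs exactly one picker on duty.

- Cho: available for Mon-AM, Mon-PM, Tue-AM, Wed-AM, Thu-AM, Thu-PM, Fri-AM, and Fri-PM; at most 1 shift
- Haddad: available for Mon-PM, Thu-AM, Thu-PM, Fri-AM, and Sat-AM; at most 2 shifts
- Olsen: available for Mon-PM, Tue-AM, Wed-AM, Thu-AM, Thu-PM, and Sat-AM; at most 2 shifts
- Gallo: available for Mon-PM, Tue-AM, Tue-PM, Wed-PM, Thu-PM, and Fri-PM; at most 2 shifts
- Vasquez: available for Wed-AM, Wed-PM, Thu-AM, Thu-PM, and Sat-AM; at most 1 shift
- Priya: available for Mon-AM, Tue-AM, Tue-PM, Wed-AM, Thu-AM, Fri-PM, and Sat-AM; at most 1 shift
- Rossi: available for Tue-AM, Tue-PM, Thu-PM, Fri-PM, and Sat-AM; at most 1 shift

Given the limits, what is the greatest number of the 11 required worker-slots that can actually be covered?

Total capacity across all pickers is 1+2+2+2+1+1+1 = 10, and 11 slots are needed, so at most 10 can be filled.
An assignment achieving 10: Mon-AM→Cho, Mon-PM→Haddad, Tue-AM→Olsen, Tue-PM→Gallo, Wed-AM→Olsen, Wed-PM→Gallo, Thu-AM→Vasquez, Fri-AM→Haddad, Fri-PM→Priya, Sat-AM→Rossi.
Loads: Cho 1/1, Haddad 2/2, Olsen 2/2, Gallo 2/2, Vasquez 1/1, Priya 1/1, Rossi 1/1.

10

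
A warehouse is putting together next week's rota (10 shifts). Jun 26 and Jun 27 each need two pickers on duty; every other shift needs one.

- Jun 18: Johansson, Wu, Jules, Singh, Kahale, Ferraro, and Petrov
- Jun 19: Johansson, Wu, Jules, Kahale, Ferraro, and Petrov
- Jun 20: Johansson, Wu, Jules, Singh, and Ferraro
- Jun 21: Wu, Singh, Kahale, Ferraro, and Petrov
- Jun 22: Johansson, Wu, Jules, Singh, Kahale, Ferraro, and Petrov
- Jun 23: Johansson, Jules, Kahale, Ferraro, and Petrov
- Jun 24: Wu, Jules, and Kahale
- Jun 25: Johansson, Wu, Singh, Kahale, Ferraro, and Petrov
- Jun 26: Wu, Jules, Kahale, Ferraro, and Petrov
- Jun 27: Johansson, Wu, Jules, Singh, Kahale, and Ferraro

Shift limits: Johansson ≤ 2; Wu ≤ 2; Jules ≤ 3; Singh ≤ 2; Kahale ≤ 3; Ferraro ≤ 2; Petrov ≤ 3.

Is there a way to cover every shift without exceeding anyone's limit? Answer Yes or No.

Yes

One valid schedule: Jun 18→Jules, Jun 19→Jules, Jun 20→Johansson, Jun 21→Wu, Jun 22→Jules, Jun 23→Johansson, Jun 24→Wu, Jun 25→Singh, Jun 26→Kahale+Ferraro, Jun 27→Singh+Kahale.
Loads: Johansson 2/2, Wu 2/2, Jules 3/3, Singh 2/2, Kahale 2/3, Ferraro 1/2, Petrov 0/3 — all within limits.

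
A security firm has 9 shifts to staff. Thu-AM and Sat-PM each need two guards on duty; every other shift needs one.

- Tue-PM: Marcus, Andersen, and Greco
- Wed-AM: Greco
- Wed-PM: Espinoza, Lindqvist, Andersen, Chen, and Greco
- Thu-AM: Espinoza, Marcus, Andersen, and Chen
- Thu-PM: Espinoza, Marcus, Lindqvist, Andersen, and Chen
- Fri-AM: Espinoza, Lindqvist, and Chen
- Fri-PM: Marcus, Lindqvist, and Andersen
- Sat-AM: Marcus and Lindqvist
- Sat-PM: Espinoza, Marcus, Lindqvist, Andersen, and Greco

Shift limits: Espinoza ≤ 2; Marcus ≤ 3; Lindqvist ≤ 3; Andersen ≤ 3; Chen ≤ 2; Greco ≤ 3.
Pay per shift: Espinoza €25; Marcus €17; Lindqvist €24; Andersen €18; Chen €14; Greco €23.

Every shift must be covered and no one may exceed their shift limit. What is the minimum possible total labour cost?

€202

Wed-AM can only be covered by Greco, so that assignment is forced.
Picking the cheapest available guard for each shift independently would cost €182, but that ignores the shift limits.
An optimal schedule: Tue-PM→Marcus, Wed-AM→Greco, Wed-PM→Greco, Thu-AM→Chen+Andersen, Thu-PM→Andersen, Fri-AM→Chen, Fri-PM→Marcus, Sat-AM→Marcus, Sat-PM→Andersen+Greco.
Total: 17 + 23 + 23 + 14 + 18 + 18 + 14 + 17 + 17 + 18 + 23 = €202.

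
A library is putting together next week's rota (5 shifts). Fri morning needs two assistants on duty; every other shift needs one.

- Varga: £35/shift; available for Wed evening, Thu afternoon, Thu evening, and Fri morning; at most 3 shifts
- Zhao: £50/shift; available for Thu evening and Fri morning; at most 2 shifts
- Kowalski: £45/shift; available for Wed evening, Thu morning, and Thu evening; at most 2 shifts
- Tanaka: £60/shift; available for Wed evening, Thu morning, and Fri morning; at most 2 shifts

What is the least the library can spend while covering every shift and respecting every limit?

Thu afternoon can only be covered by Varga, so that assignment is forced.
Picking the cheapest available assistant for each shift independently would cost £235, but that ignores the shift limits.
An optimal schedule: Wed evening→Varga, Thu morning→Kowalski, Thu afternoon→Varga, Thu evening→Kowalski, Fri morning→Varga+Zhao.
Total: 35 + 45 + 35 + 45 + 35 + 50 = £245.

£245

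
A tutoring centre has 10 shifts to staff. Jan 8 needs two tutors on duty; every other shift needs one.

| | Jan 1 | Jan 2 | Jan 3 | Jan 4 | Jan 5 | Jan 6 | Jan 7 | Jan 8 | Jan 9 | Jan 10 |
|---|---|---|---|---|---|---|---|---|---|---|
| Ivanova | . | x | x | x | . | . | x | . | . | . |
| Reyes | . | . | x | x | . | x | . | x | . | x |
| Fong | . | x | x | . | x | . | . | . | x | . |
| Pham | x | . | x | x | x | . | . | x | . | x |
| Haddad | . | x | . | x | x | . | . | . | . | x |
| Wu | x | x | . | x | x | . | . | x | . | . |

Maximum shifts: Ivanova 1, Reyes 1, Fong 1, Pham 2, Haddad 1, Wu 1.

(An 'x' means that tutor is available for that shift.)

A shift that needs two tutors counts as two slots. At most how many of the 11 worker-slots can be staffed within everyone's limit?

Total capacity across all tutors is 1+1+1+2+1+1 = 7, and 11 slots are needed, so at most 7 can be filled.
An assignment achieving 7: Jan 1→Pham, Jan 6→Reyes, Jan 7→Ivanova, Jan 8→Pham+Wu, Jan 9→Fong, Jan 10→Haddad.
Loads: Ivanova 1/1, Reyes 1/1, Fong 1/1, Pham 2/2, Haddad 1/1, Wu 1/1.

7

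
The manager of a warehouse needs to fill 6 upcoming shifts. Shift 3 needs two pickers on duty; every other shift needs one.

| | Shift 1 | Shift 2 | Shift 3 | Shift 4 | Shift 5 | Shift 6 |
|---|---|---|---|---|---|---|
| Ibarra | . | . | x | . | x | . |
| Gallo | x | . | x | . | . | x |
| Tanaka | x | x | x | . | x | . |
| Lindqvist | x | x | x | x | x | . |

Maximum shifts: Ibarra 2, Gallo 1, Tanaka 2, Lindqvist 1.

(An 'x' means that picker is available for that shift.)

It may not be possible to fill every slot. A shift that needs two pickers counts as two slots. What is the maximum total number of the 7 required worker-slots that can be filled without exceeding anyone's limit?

Total capacity across all pickers is 2+1+2+1 = 6, and 7 slots are needed, so at most 6 can be filled.
An assignment achieving 6: Shift 1→Tanaka, Shift 2→Tanaka, Shift 3→Ibarra, Shift 4→Lindqvist, Shift 5→Ibarra, Shift 6→Gallo.
Loads: Ibarra 2/2, Gallo 1/1, Tanaka 2/2, Lindqvist 1/1.

6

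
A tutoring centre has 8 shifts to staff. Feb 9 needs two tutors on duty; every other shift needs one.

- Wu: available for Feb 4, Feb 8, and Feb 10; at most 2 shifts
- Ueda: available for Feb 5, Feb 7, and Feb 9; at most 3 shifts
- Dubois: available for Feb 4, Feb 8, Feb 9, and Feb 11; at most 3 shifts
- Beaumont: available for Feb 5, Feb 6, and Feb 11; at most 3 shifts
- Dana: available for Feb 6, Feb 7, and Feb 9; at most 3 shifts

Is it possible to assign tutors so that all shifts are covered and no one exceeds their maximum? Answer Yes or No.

Feb 10 can only be covered by Wu, so that assignment is forced.
One valid schedule: Feb 4→Wu, Feb 5→Ueda, Feb 6→Beaumont, Feb 7→Ueda, Feb 8→Dubois, Feb 9→Ueda+Dubois, Feb 10→Wu, Feb 11→Dubois.
Loads: Wu 2/2, Ueda 3/3, Dubois 3/3, Beaumont 1/3, Dana 0/3 — all within limits.

Yes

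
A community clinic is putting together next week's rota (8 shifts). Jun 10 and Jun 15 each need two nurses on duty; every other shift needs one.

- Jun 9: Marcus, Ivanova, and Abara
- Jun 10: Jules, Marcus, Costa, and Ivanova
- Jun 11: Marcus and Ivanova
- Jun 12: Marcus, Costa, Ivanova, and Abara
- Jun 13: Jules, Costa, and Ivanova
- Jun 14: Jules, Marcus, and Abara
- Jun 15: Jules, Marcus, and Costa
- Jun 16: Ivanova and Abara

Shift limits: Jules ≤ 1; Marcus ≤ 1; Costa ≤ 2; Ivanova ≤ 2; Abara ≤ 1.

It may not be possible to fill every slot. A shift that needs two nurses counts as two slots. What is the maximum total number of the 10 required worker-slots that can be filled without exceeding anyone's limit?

7

Total capacity across all nurses is 1+1+2+2+1 = 7, and 10 slots are needed, so at most 7 can be filled.
An assignment achieving 7: Jun 9→Ivanova, Jun 10→Costa, Jun 11→Marcus, Jun 13→Jules, Jun 14→Abara, Jun 15→Costa, Jun 16→Ivanova.
Loads: Jules 1/1, Marcus 1/1, Costa 2/2, Ivanova 2/2, Abara 1/1.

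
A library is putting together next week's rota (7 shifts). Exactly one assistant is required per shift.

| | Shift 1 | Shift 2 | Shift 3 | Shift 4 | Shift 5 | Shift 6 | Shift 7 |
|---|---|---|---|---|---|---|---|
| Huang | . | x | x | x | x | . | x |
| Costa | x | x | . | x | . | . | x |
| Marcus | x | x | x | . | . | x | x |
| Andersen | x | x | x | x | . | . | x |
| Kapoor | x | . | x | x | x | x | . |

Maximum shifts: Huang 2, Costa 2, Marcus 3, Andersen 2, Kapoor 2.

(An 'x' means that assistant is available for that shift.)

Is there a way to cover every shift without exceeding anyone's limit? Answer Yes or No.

One valid schedule: Shift 1→Costa, Shift 2→Huang, Shift 3→Marcus, Shift 4→Costa, Shift 5→Huang, Shift 6→Marcus, Shift 7→Marcus.
Loads: Huang 2/2, Costa 2/2, Marcus 3/3, Andersen 0/2, Kapoor 0/2 — all within limits.

Yes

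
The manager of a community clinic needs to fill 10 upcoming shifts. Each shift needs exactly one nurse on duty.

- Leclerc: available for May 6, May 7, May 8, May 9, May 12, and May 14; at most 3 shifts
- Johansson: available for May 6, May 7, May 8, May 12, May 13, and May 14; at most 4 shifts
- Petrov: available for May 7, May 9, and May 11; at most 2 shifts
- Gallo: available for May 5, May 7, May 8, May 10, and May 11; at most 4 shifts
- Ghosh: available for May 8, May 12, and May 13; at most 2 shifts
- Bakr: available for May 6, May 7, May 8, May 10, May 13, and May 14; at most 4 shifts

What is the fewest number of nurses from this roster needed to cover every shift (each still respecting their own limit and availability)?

10 slots to fill and no one can take more than 4, so at least ⌈10/4⌉ = 3 nurses are needed.
Leclerc, Johansson, and Gallo alone can cover everything: May 5→Gallo, May 6→Leclerc, May 7→Johansson, May 8→Johansson, May 9→Leclerc, May 10→Gallo, May 11→Gallo, May 12→Leclerc, May 13→Johansson, May 14→Johansson.

3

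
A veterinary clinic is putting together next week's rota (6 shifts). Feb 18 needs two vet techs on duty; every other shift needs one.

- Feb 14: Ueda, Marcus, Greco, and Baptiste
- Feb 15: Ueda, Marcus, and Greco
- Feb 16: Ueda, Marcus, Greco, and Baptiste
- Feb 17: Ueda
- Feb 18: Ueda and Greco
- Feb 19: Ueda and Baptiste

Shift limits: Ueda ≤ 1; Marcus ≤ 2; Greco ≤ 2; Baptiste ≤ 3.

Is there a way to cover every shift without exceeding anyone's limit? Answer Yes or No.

Total capacity is 8 and 7 slots are needed, so capacity alone doesn't rule it out.
Shifts {Feb 17, Feb 18} need 3 worker-slots in total, but the vet techs available for any of those shifts (Ueda and Greco) can supply at most 2 among them. So no valid schedule exists.

No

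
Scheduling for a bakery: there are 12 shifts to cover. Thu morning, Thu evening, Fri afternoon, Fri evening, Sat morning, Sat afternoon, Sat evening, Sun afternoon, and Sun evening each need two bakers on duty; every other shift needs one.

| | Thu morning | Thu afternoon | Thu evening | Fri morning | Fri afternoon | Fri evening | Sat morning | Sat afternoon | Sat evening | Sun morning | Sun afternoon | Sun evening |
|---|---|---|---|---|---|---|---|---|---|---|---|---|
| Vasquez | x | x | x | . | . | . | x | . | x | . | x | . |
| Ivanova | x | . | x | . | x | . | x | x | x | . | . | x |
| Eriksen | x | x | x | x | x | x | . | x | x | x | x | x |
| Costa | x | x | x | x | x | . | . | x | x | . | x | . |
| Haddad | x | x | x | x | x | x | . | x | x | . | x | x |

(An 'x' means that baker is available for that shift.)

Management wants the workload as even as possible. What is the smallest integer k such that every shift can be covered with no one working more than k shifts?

With 5 bakers and 21 worker-slots to fill, someone must work at least ⌈21/5⌉ = 5 shifts, so k ≥ 5.
k = 5 works: Thu morning→Vasquez+Ivanova, Thu afternoon→Vasquez, Thu evening→Vasquez+Costa, Fri morning→Eriksen, Fri afternoon→Ivanova+Eriksen, Fri evening→Eriksen+Haddad, Sat morning→Vasquez+Ivanova, Sat afternoon→Ivanova+Costa, Sat evening→Costa+Haddad, Sun morning→Eriksen, Sun afternoon→Vasquez+Costa, Sun evening→Ivanova+Eriksen.
Loads: Vasquez 5, Ivanova 5, Eriksen 5, Costa 4, Haddad 2 — all ≤ 5.

5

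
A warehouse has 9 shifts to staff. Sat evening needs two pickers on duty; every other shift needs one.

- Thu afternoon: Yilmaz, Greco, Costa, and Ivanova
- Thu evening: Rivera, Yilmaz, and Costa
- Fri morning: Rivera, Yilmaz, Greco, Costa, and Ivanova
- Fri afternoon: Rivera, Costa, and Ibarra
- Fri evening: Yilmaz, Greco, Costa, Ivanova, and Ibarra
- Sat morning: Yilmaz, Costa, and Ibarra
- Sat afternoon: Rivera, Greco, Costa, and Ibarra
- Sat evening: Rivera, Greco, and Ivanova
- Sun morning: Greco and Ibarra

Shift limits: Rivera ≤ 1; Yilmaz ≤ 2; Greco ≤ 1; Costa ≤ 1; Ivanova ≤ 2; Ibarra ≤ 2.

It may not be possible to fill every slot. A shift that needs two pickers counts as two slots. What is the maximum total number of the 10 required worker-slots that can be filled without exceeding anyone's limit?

9

Total capacity across all pickers is 1+2+1+1+2+2 = 9, and 10 slots are needed, so at most 9 can be filled.
An assignment achieving 9: Thu afternoon→Yilmaz, Thu evening→Rivera, Fri morning→Ivanova, Fri afternoon→Costa, Fri evening→Ibarra, Sat morning→Yilmaz, Sat afternoon→Ibarra, Sat evening→Ivanova, Sun morning→Greco.
Loads: Rivera 1/1, Yilmaz 2/2, Greco 1/1, Costa 1/1, Ivanova 2/2, Ibarra 2/2.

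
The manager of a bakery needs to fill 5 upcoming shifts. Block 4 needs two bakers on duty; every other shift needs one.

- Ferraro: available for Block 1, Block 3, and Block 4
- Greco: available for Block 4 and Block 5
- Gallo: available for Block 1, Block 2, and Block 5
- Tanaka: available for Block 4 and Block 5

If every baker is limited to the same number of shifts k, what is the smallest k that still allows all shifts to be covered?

2

With 4 bakers and 6 worker-slots to fill, someone must work at least ⌈6/4⌉ = 2 shifts, so k ≥ 2.
k = 2 works: Block 1→Ferraro, Block 2→Gallo, Block 3→Ferraro, Block 4→Greco+Tanaka, Block 5→Greco.
Loads: Ferraro 2, Greco 2, Gallo 1, Tanaka 1 — all ≤ 2.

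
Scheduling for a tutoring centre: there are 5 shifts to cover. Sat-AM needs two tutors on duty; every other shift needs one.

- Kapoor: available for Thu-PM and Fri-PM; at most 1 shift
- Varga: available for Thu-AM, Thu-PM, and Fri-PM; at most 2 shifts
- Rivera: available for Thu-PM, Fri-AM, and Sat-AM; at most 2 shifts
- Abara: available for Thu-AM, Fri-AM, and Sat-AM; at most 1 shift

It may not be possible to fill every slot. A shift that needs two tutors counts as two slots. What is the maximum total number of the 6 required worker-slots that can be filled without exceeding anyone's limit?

6

Total capacity across all tutors is 1+2+2+1 = 6, and 6 slots are needed, so at most 6 can be filled.
An assignment achieving 6: Thu-AM→Varga, Thu-PM→Varga, Fri-AM→Rivera, Fri-PM→Kapoor, Sat-AM→Rivera+Abara.
Loads: Kapoor 1/1, Varga 2/2, Rivera 2/2, Abara 1/1.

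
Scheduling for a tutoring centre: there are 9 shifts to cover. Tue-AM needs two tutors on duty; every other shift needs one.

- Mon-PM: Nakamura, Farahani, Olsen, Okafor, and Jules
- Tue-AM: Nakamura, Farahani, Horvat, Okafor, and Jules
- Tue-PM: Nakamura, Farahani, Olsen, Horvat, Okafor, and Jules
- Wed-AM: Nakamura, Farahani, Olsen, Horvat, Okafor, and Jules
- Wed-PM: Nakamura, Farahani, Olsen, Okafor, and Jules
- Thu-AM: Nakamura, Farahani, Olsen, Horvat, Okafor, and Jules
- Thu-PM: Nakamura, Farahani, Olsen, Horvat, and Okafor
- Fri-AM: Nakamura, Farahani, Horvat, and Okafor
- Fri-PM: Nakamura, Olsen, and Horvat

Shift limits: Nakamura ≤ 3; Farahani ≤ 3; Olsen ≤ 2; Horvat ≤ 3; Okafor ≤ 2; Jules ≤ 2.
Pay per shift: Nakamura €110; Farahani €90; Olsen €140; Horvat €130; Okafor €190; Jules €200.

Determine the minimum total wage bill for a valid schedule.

€1130

Picking the cheapest available tutor for each shift independently would cost €940, but that ignores the shift limits.
An optimal schedule: Mon-PM→Farahani, Tue-AM→Nakamura+Horvat, Tue-PM→Horvat, Wed-AM→Horvat, Wed-PM→Farahani, Thu-AM→Olsen, Thu-PM→Nakamura, Fri-AM→Farahani, Fri-PM→Nakamura.
Total: 90 + 110 + 130 + 130 + 130 + 90 + 140 + 110 + 90 + 110 = €1130.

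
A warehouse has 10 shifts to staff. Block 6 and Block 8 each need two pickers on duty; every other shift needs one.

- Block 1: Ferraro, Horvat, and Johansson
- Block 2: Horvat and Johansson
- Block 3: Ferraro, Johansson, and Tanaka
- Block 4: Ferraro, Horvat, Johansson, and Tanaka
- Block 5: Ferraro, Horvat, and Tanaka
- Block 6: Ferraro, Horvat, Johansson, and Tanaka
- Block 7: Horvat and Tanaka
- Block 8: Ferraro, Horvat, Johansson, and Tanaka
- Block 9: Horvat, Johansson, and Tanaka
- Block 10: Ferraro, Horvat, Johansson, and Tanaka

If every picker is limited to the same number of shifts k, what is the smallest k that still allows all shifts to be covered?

With 4 pickers and 12 worker-slots to fill, someone must work at least ⌈12/4⌉ = 3 shifts, so k ≥ 3.
k = 3 works: Block 1→Ferraro, Block 2→Horvat, Block 3→Ferraro, Block 4→Johansson, Block 5→Ferraro, Block 6→Johansson+Tanaka, Block 7→Horvat, Block 8→Johansson+Tanaka, Block 9→Horvat, Block 10→Tanaka.
Loads: Ferraro 3, Horvat 3, Johansson 3, Tanaka 3 — all ≤ 3.

3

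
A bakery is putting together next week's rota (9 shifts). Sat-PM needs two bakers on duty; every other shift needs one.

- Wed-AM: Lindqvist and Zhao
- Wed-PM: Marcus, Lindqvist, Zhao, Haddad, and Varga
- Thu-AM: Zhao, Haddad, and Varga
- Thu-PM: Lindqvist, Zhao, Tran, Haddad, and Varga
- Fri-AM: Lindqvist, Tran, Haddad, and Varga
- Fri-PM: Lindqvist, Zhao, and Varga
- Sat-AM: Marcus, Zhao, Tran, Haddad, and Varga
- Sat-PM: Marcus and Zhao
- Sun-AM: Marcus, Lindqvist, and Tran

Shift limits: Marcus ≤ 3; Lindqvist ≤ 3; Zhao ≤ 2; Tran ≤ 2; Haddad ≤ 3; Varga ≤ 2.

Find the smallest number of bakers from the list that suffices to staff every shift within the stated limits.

10 slots to fill and no one can take more than 3, so at least ⌈10/3⌉ = 4 bakers are needed.
Marcus, Lindqvist, Zhao, and Tran alone can cover everything: Wed-AM→Lindqvist, Wed-PM→Marcus, Thu-AM→Zhao, Thu-PM→Tran, Fri-AM→Lindqvist, Fri-PM→Lindqvist, Sat-AM→Marcus, Sat-PM→Marcus+Zhao, Sun-AM→Tran.

4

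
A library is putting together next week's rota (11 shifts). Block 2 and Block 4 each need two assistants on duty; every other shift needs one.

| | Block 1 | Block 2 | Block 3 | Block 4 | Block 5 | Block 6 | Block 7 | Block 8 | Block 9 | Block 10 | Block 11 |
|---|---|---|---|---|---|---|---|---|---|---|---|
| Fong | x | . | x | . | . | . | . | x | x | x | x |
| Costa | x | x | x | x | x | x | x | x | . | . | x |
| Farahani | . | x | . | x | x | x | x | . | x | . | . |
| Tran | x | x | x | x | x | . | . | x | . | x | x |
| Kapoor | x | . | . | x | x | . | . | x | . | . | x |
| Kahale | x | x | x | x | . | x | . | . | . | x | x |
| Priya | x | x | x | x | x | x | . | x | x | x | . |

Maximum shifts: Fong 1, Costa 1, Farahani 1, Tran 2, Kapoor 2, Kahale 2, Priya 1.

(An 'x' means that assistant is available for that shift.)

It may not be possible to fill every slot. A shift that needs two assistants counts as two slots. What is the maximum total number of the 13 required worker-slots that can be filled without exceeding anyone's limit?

10

Total capacity across all assistants is 1+1+1+2+2+2+1 = 10, and 13 slots are needed, so at most 10 can be filled.
An assignment achieving 10: Block 1→Priya, Block 2→Tran+Kahale, Block 3→Kahale, Block 5→Kapoor, Block 6→Farahani, Block 7→Costa, Block 8→Kapoor, Block 9→Fong, Block 10→Tran.
Loads: Fong 1/1, Costa 1/1, Farahani 1/1, Tran 2/2, Kapoor 2/2, Kahale 2/2, Priya 1/1.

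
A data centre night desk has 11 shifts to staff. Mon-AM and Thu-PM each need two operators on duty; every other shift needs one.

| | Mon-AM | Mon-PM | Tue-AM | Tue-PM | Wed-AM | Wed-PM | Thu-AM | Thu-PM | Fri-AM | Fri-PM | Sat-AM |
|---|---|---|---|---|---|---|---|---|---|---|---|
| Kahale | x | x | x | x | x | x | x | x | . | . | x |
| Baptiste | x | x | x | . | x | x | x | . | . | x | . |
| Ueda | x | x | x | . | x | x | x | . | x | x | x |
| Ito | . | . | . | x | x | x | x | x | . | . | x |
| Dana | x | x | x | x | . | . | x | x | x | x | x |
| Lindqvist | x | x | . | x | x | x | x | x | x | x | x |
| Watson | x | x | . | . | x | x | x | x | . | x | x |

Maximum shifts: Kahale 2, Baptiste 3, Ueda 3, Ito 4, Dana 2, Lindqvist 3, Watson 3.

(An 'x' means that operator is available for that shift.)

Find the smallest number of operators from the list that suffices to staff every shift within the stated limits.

4

13 slots to fill and no one can take more than 4, so at least ⌈13/4⌉ = 4 operators are needed.
Baptiste, Ueda, Ito, and Lindqvist alone can cover everything: Mon-AM→Baptiste+Ueda, Mon-PM→Baptiste, Tue-AM→Baptiste, Tue-PM→Ito, Wed-AM→Ito, Wed-PM→Lindqvist, Thu-AM→Lindqvist, Thu-PM→Ito+Lindqvist, Fri-AM→Ueda, Fri-PM→Ueda, Sat-AM→Ito.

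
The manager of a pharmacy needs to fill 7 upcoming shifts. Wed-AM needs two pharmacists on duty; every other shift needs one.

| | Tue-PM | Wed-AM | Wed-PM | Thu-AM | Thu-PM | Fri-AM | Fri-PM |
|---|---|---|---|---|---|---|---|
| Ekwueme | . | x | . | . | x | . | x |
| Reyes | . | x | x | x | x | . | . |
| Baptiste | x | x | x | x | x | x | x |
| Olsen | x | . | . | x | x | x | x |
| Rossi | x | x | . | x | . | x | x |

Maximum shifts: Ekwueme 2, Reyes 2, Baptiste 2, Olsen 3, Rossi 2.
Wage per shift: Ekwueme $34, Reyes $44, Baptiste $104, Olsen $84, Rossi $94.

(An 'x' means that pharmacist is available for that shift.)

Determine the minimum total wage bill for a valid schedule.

Picking the cheapest available pharmacist for each shift independently would cost $402, but that ignores the shift limits.
An optimal schedule: Tue-PM→Olsen, Wed-AM→Ekwueme+Rossi, Wed-PM→Reyes, Thu-AM→Reyes, Thu-PM→Ekwueme, Fri-AM→Olsen, Fri-PM→Olsen.
Total: 84 + 34 + 94 + 44 + 44 + 34 + 84 + 84 = $502.

$502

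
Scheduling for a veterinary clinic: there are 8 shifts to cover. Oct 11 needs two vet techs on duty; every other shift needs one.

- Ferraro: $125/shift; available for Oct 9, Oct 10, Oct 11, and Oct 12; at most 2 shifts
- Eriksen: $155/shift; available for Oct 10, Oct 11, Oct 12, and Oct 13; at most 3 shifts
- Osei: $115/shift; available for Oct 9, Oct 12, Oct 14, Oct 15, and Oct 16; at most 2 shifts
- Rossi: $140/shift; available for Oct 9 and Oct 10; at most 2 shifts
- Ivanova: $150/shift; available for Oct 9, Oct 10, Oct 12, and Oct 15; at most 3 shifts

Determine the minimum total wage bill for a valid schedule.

Oct 11 can only be covered by Ferraro and Eriksen, so that assignment is forced.
Oct 13 can only be covered by Eriksen, so that assignment is forced.
Oct 14 can only be covered by Osei, so that assignment is forced.
Picking the cheapest available vet tech for each shift independently would cost $1135, but that ignores the shift limits.
An optimal schedule: Oct 9→Rossi, Oct 10→Rossi, Oct 11→Ferraro+Eriksen, Oct 12→Ferraro, Oct 13→Eriksen, Oct 14→Osei, Oct 15→Ivanova, Oct 16→Osei.
Total: 140 + 140 + 125 + 155 + 125 + 155 + 115 + 150 + 115 = $1220.

$1220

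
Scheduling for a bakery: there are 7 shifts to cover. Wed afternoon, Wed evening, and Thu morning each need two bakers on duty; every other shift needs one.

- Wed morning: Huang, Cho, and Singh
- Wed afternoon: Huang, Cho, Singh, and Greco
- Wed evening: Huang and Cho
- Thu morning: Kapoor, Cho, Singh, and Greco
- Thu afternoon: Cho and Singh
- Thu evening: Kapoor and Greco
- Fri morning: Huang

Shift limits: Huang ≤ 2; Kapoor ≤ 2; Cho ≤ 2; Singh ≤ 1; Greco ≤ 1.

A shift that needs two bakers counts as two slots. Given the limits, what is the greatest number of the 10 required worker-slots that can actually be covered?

Total capacity across all bakers is 2+2+2+1+1 = 8, and 10 slots are needed, so at most 8 can be filled.
An assignment achieving 8: Wed morning→Singh, Wed afternoon→Greco, Wed evening→Huang+Cho, Thu morning→Kapoor, Thu afternoon→Cho, Thu evening→Kapoor, Fri morning→Huang.
Loads: Huang 2/2, Kapoor 2/2, Cho 2/2, Singh 1/1, Greco 1/1.

8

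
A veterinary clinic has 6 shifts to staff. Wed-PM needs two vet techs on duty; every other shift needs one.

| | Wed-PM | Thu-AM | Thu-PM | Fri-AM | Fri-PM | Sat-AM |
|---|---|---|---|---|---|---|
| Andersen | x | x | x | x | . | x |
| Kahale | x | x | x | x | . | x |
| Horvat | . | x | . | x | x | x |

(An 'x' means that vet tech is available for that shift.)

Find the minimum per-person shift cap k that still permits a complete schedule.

With 3 vet techs and 7 worker-slots to fill, someone must work at least ⌈7/3⌉ = 3 shifts, so k ≥ 3.
k = 3 works: Wed-PM→Andersen+Kahale, Thu-AM→Andersen, Thu-PM→Andersen, Fri-AM→Kahale, Fri-PM→Horvat, Sat-AM→Kahale.
Loads: Andersen 3, Kahale 3, Horvat 1 — all ≤ 3.

3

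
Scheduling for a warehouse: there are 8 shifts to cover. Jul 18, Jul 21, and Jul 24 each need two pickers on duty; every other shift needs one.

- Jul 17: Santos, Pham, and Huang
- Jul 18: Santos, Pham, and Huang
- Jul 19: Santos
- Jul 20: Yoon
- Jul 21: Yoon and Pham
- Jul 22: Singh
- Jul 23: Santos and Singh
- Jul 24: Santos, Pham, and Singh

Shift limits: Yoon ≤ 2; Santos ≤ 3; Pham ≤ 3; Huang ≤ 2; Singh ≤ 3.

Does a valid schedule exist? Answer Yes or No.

Yes

Jul 19 can only be covered by Santos, so that assignment is forced.
Jul 20 can only be covered by Yoon, so that assignment is forced.
Jul 21 can only be covered by Yoon and Pham, so that assignment is forced.
One valid schedule: Jul 17→Santos, Jul 18→Pham+Huang, Jul 19→Santos, Jul 20→Yoon, Jul 21→Yoon+Pham, Jul 22→Singh, Jul 23→Santos, Jul 24→Pham+Singh.
Loads: Yoon 2/2, Santos 3/3, Pham 3/3, Huang 1/2, Singh 2/3 — all within limits.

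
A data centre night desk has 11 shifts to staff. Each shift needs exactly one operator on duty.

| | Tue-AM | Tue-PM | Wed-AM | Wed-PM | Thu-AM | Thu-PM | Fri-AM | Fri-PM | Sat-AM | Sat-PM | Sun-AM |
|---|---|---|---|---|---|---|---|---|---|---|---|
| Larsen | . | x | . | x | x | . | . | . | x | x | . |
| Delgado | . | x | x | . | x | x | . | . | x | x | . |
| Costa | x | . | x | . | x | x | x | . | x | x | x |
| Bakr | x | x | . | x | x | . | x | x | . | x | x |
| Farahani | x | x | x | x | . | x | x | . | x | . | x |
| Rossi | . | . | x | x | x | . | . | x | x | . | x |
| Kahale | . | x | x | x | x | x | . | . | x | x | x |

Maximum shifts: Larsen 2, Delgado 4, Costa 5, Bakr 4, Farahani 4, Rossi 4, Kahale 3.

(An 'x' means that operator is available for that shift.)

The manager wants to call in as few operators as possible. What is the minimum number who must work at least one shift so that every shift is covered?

11 slots to fill and no one can take more than 5, so at least ⌈11/5⌉ = 3 operators are needed.
Larsen, Costa, and Bakr alone can cover everything: Tue-AM→Costa, Tue-PM→Larsen, Wed-AM→Costa, Wed-PM→Larsen, Thu-AM→Bakr, Thu-PM→Costa, Fri-AM→Costa, Fri-PM→Bakr, Sat-AM→Costa, Sat-PM→Bakr, Sun-AM→Bakr.

3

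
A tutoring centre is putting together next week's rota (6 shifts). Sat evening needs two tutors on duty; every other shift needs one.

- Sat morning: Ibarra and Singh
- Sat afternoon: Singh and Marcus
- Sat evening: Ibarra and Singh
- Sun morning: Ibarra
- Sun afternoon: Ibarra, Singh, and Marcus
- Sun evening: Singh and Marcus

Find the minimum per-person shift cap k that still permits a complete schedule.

3

With 3 tutors and 7 worker-slots to fill, someone must work at least ⌈7/3⌉ = 3 shifts, so k ≥ 3.
k = 3 works: Sat morning→Ibarra, Sat afternoon→Singh, Sat evening→Ibarra+Singh, Sun morning→Ibarra, Sun afternoon→Marcus, Sun evening→Singh.
Loads: Ibarra 3, Singh 3, Marcus 1 — all ≤ 3.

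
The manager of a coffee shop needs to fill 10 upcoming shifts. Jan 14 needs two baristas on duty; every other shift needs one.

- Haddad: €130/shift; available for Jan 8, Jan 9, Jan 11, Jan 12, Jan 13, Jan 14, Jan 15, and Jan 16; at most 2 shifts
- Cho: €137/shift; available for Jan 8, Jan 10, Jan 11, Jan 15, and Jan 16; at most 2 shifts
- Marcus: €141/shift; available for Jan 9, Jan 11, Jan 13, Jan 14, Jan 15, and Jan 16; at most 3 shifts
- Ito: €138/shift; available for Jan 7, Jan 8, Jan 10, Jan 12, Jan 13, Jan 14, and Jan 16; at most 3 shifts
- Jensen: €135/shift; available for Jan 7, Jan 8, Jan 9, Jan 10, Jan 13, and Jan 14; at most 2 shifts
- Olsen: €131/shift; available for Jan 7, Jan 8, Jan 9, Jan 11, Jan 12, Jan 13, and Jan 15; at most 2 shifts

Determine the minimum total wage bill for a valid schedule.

€1480

Picking the cheapest available barista for each shift independently would cost €1441, but that ignores the shift limits.
An optimal schedule: Jan 7→Olsen, Jan 8→Ito, Jan 9→Haddad, Jan 10→Jensen, Jan 11→Olsen, Jan 12→Haddad, Jan 13→Ito, Jan 14→Jensen+Ito, Jan 15→Cho, Jan 16→Cho.
Total: 131 + 138 + 130 + 135 + 131 + 130 + 138 + 135 + 138 + 137 + 137 = €1480.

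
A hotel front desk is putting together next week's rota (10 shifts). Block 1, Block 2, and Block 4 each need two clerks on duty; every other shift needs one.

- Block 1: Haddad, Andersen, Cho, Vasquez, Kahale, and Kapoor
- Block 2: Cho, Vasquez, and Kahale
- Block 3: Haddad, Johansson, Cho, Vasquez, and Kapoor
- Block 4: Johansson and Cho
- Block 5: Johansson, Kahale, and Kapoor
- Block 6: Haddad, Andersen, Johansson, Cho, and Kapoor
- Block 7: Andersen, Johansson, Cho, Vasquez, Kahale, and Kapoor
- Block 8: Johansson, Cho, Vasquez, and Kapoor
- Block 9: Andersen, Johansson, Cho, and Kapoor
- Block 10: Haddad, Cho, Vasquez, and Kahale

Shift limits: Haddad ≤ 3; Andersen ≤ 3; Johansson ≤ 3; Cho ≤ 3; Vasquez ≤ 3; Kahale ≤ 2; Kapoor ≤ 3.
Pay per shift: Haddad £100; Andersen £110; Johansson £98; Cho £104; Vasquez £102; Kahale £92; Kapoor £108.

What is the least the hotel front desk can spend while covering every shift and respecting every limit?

Block 4 can only be covered by Johansson and Cho, so that assignment is forced.
Picking the cheapest available clerk for each shift independently would cost £1256, but that ignores the shift limits.
An optimal schedule: Block 1→Vasquez+Cho, Block 2→Kahale+Vasquez, Block 3→Haddad, Block 4→Johansson+Cho, Block 5→Kahale, Block 6→Haddad, Block 7→Vasquez, Block 8→Johansson, Block 9→Johansson, Block 10→Haddad.
Total: 102 + 104 + 92 + 102 + 100 + 98 + 104 + 92 + 100 + 102 + 98 + 98 + 100 = £1292.

£1292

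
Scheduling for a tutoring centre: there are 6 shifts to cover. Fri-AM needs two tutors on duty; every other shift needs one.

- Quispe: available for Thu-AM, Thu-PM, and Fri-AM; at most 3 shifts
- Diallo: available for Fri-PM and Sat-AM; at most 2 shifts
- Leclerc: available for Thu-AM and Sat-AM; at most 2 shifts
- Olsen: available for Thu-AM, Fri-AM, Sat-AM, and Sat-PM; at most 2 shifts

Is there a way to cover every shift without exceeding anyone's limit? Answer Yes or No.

Thu-PM can only be covered by Quispe, so that assignment is forced.
Fri-AM can only be covered by Quispe and Olsen, so that assignment is forced.
Fri-PM can only be covered by Diallo, so that assignment is forced.
One valid schedule: Thu-AM→Quispe, Thu-PM→Quispe, Fri-AM→Quispe+Olsen, Fri-PM→Diallo, Sat-AM→Diallo, Sat-PM→Olsen.
Loads: Quispe 3/3, Diallo 2/2, Leclerc 0/2, Olsen 2/2 — all within limits.

Yes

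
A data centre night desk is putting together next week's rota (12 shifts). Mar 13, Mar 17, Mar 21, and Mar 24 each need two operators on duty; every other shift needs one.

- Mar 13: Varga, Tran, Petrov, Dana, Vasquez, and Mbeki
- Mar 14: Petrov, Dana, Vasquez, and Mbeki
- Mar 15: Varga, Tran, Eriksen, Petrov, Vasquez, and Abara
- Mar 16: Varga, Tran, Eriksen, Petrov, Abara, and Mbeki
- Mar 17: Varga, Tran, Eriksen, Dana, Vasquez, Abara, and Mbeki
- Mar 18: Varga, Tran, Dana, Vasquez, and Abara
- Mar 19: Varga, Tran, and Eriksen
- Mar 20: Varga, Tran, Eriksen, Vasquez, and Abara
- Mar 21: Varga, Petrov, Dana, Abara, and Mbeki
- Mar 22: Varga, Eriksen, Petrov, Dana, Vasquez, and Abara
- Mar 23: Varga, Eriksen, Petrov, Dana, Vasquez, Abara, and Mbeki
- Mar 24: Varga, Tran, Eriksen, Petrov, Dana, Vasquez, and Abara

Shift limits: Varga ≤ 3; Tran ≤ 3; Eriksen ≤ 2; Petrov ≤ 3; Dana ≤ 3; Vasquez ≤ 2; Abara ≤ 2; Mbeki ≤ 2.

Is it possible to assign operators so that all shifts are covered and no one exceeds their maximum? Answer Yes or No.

Yes

One valid schedule: Mar 13→Tran+Petrov, Mar 14→Petrov, Mar 15→Tran, Mar 16→Tran, Mar 17→Dana+Vasquez, Mar 18→Varga, Mar 19→Varga, Mar 20→Varga, Mar 21→Petrov+Dana, Mar 22→Eriksen, Mar 23→Eriksen, Mar 24→Dana+Vasquez.
Loads: Varga 3/3, Tran 3/3, Eriksen 2/2, Petrov 3/3, Dana 3/3, Vasquez 2/2, Abara 0/2, Mbeki 0/2 — all within limits.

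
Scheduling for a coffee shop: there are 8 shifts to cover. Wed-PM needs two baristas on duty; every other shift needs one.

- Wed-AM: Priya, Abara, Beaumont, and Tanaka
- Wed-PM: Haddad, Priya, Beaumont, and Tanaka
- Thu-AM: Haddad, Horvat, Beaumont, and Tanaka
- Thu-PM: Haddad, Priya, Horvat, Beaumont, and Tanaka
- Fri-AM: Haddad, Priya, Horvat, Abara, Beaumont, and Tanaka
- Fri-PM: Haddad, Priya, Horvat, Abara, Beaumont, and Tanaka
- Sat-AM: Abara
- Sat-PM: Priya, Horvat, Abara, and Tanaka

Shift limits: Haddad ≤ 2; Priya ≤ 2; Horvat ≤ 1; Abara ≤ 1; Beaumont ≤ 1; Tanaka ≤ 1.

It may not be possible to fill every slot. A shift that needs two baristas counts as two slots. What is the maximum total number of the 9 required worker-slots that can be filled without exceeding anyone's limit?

8

Total capacity across all baristas is 2+2+1+1+1+1 = 8, and 9 slots are needed, so at most 8 can be filled.
An assignment achieving 8: Wed-AM→Priya, Wed-PM→Haddad+Priya, Thu-AM→Haddad, Thu-PM→Beaumont, Fri-AM→Tanaka, Sat-AM→Abara, Sat-PM→Horvat.
Loads: Haddad 2/2, Priya 2/2, Horvat 1/1, Abara 1/1, Beaumont 1/1, Tanaka 1/1.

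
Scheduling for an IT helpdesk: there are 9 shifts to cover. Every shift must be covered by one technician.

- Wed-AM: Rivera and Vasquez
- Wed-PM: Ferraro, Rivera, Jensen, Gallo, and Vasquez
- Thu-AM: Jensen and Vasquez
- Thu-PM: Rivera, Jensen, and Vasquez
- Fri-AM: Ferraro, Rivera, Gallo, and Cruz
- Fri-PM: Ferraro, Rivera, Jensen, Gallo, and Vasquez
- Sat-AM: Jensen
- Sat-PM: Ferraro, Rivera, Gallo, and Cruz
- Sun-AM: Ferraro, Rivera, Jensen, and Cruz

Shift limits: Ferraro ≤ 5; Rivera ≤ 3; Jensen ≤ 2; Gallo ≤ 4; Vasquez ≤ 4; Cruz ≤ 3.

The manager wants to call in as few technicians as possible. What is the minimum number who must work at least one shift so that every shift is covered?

9 slots to fill and no one can take more than 5, so at least ⌈9/5⌉ = 2 technicians are needed.
No set of 2 technicians can cover every shift (each such set leaves at least one shift with no one available or exceeds a cap).
Ferraro, Rivera, and Jensen alone can cover everything: Wed-AM→Rivera, Wed-PM→Ferraro, Thu-AM→Jensen, Thu-PM→Rivera, Fri-AM→Ferraro, Fri-PM→Ferraro, Sat-AM→Jensen, Sat-PM→Ferraro, Sun-AM→Ferraro.

3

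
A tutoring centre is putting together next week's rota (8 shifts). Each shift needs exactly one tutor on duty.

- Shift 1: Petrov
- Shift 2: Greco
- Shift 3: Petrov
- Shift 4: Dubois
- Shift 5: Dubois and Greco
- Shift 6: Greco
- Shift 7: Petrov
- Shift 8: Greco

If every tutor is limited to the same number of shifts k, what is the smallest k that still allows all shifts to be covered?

With 3 tutors and 8 worker-slots to fill, someone must work at least ⌈8/3⌉ = 3 shifts, so k ≥ 3.
k = 3 works: Shift 1→Petrov, Shift 2→Greco, Shift 3→Petrov, Shift 4→Dubois, Shift 5→Dubois, Shift 6→Greco, Shift 7→Petrov, Shift 8→Greco.
Loads: Petrov 3, Dubois 2, Greco 3 — all ≤ 3.

3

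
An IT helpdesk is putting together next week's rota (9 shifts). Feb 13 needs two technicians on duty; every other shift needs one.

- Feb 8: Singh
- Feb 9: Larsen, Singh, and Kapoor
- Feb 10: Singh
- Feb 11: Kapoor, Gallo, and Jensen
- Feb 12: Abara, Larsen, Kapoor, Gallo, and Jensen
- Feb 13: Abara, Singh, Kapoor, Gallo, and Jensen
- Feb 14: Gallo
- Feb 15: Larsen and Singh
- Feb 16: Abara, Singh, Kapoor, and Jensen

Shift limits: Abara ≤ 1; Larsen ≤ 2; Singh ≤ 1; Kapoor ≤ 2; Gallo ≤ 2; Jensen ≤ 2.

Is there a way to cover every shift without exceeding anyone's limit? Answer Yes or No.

No

Total capacity is 10 and 10 slots are needed, so capacity alone doesn't rule it out.
Shifts {Feb 8, Feb 10} need 2 worker-slots in total, but the technicians available for any of those shifts (Singh) can supply at most 1 among them. So no valid schedule exists.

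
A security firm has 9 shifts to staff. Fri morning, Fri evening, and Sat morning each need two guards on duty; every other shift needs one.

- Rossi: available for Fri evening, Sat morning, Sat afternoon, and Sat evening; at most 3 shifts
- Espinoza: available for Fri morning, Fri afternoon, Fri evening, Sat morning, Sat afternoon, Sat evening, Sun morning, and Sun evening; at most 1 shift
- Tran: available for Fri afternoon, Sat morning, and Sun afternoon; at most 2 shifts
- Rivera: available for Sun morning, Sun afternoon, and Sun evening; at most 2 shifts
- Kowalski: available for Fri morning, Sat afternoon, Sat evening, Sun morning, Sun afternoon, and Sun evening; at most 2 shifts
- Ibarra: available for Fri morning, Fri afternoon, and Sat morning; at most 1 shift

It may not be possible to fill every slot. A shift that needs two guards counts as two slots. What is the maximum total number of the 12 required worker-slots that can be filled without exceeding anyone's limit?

Total capacity across all guards is 3+1+2+2+2+1 = 11, and 12 slots are needed, so at most 11 can be filled.
An assignment achieving 11: Fri morning→Kowalski+Ibarra, Fri afternoon→Tran, Fri evening→Rossi+Espinoza, Sat morning→Tran, Sat afternoon→Rossi, Sat evening→Rossi, Sun morning→Rivera, Sun afternoon→Rivera, Sun evening→Kowalski.
Loads: Rossi 3/3, Espinoza 1/1, Tran 2/2, Rivera 2/2, Kowalski 2/2, Ibarra 1/1.

11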